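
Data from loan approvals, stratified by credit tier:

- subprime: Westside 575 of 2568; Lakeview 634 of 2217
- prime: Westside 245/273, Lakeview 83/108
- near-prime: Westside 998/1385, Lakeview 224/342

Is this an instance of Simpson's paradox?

No

Subprime: Westside 575/2568 = 22.4%, Lakeview 634/2217 = 28.6% → Lakeview
Prime: Westside 245/273 = 89.7%, Lakeview 83/108 = 76.9% → Westside
Near-prime: Westside 998/1385 = 72.1%, Lakeview 224/342 = 65.5% → Westside
Overall: Westside 1818/4226 = 43.0%, Lakeview 941/2667 = 35.3% → Westside
Neither sweeps: Westside wins 2 of 3 groups, Lakeview wins 1. Westside wins overall but not every group — no Simpson reversal.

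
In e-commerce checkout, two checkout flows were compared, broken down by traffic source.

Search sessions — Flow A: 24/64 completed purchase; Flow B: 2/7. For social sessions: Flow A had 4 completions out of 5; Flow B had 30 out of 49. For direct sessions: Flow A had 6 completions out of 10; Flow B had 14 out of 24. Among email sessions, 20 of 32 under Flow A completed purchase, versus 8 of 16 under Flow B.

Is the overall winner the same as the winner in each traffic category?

No

Search: Flow A 24/64 = 37.5%, Flow B 2/7 = 28.6% → Flow A
Social: Flow A 4/5 = 80.0%, Flow B 30/49 = 61.2% → Flow A
Direct: Flow A 6/10 = 60.0%, Flow B 14/24 = 58.3% → Flow A
Email: Flow A 20/32 = 62.5%, Flow B 8/16 = 50.0% → Flow A
Overall: Flow A 54/111 = 48.6%, Flow B 54/96 = 56.2% → Flow B
Flow A wins each traffic group but Flow B wins overall — the comparison reverses. Flow A's sessions skew toward search, which has a lower base rate.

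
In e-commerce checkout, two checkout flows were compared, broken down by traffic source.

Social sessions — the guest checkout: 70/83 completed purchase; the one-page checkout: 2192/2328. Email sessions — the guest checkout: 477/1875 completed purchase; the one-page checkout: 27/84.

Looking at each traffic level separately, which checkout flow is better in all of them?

Social: the guest checkout 70/83 = 84.3%, the one-page checkout 2192/2328 = 94.2% → the one-page checkout
Email: the guest checkout 477/1875 = 25.4%, the one-page checkout 27/84 = 32.1% → the one-page checkout
The one-page checkout has the higher rate in both groups.

the one-page checkout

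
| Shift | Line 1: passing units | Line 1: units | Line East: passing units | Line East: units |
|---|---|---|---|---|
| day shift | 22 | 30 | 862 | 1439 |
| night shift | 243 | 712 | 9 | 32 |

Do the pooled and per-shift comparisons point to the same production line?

Day shift: Line 1 22/30 = 73.3%, Line East 862/1439 = 59.9% → Line 1
Night shift: Line 1 243/712 = 34.1%, Line East 9/32 = 28.1% → Line 1
Overall: Line 1 265/742 = 35.7%, Line East 871/1471 = 59.2% → Line East
Line 1 wins each shift group but Line East wins overall — the comparison reverses. Line 1's units skew toward night shift, which has a lower base rate.

No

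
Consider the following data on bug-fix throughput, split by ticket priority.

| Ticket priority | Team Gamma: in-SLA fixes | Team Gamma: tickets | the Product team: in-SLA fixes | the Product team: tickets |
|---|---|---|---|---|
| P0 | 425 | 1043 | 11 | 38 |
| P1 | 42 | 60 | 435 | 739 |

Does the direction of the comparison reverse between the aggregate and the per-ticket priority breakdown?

P0: Team Gamma 425/1043 = 40.7%, the Product team 11/38 = 28.9% → Team Gamma
P1: Team Gamma 42/60 = 70.0%, the Product team 435/739 = 58.9% → Team Gamma
Overall: Team Gamma 467/1103 = 42.3%, the Product team 446/777 = 57.4% → the Product team
Team Gamma wins each ticket group but the Product team wins overall — the comparison reverses. Team Gamma's tickets skew toward P0, which has a lower base rate.

Yes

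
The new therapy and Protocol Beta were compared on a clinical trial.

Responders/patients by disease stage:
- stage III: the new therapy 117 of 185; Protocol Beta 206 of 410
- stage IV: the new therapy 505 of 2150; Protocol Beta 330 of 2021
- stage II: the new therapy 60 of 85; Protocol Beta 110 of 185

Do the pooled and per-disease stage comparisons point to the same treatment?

Yes

Stage III: the new therapy 117/185 = 63.2%, Protocol Beta 206/410 = 50.2% → the new therapy
Stage IV: the new therapy 505/2150 = 23.5%, Protocol Beta 330/2021 = 16.3% → the new therapy
Stage II: the new therapy 60/85 = 70.6%, Protocol Beta 110/185 = 59.5% → the new therapy
Overall: the new therapy 682/2420 = 28.2%, Protocol Beta 646/2616 = 24.7% → the new therapy
The new therapy wins overall and in every disease group — no reversal.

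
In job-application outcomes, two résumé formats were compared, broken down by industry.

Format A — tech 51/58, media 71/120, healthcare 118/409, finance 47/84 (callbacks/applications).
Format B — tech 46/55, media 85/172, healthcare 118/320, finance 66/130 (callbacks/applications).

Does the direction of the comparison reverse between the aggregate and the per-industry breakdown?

No

Tech: Format A 51/58 = 87.9%, Format B 46/55 = 83.6% → Format A
Media: Format A 71/120 = 59.2%, Format B 85/172 = 49.4% → Format A
Healthcare: Format A 118/409 = 28.9%, Format B 118/320 = 36.9% → Format B
Finance: Format A 47/84 = 56.0%, Format B 66/130 = 50.8% → Format A
Overall: Format A 287/671 = 42.8%, Format B 315/677 = 46.5% → Format B
Neither sweeps: Format A wins 3 of 4 groups, Format B wins 1. Format B wins overall but not every group — no Simpson reversal.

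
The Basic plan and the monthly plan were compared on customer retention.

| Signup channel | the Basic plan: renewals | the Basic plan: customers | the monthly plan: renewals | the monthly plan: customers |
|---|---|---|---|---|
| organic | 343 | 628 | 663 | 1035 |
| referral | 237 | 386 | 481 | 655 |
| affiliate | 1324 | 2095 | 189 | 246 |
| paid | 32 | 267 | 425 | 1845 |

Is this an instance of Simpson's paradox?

Yes

Organic: the Basic plan 343/628 = 54.6%, the monthly plan 663/1035 = 64.1% → the monthly plan
Referral: the Basic plan 237/386 = 61.4%, the monthly plan 481/655 = 73.4% → the monthly plan
Affiliate: the Basic plan 1324/2095 = 63.2%, the monthly plan 189/246 = 76.8% → the monthly plan
Paid: the Basic plan 32/267 = 12.0%, the monthly plan 425/1845 = 23.0% → the monthly plan
Overall: the Basic plan 1936/3376 = 57.3%, the monthly plan 1758/3781 = 46.5% → the Basic plan
The monthly plan wins each signup group but the Basic plan wins overall — the comparison reverses. The monthly plan's customers skew toward paid, which has a lower base rate.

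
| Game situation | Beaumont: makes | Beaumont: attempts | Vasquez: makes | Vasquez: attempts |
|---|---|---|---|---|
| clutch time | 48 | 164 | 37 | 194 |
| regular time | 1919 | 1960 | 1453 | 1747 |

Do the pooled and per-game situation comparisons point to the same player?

Yes

Clutch time: Beaumont 48/164 = 29.3%, Vasquez 37/194 = 19.1% → Beaumont
Regular time: Beaumont 1919/1960 = 97.9%, Vasquez 1453/1747 = 83.2% → Beaumont
Overall: Beaumont 1967/2124 = 92.6%, Vasquez 1490/1941 = 76.8% → Beaumont
Beaumont wins overall and in every game group — no reversal.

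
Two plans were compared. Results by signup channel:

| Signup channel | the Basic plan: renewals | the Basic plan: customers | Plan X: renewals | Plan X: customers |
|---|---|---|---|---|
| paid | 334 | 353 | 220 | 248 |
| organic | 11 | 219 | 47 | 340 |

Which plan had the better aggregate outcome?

the Basic plan

Paid: the Basic plan 334/353 = 94.6%, Plan X 220/248 = 88.7% → the Basic plan
Organic: the Basic plan 11/219 = 5.0%, Plan X 47/340 = 13.8% → Plan X
Overall: the Basic plan 345/572 = 60.3%, Plan X 267/588 = 45.4% → the Basic plan
(Neither sweeps every signup group, but the Basic plan has the higher pooled rate.)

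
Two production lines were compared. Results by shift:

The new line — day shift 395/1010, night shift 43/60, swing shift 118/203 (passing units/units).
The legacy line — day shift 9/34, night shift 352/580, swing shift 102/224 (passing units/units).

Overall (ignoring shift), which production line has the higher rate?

Day shift: the new line 395/1010 = 39.1%, the legacy line 9/34 = 26.5% → the new line
Night shift: the new line 43/60 = 71.7%, the legacy line 352/580 = 60.7% → the new line
Swing shift: the new line 118/203 = 58.1%, the legacy line 102/224 = 45.5% → the new line
Overall: the new line 556/1273 = 43.7%, the legacy line 463/838 = 55.3% → the legacy line
(The new line wins every shift group but the legacy line wins overall — the new line's units skew toward the low-rate day shift group.)

the legacy line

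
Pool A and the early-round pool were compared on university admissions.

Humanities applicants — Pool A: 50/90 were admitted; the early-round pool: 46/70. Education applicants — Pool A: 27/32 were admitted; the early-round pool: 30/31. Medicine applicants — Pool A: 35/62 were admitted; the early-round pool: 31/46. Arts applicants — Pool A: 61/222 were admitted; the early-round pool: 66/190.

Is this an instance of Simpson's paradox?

No

Humanities: Pool A 50/90 = 55.6%, the early-round pool 46/70 = 65.7% → the early-round pool
Education: Pool A 27/32 = 84.4%, the early-round pool 30/31 = 96.8% → the early-round pool
Medicine: Pool A 35/62 = 56.5%, the early-round pool 31/46 = 67.4% → the early-round pool
Arts: Pool A 61/222 = 27.5%, the early-round pool 66/190 = 34.7% → the early-round pool
Overall: Pool A 173/406 = 42.6%, the early-round pool 173/337 = 51.3% → the early-round pool
The early-round pool wins overall and in every department group — no reversal.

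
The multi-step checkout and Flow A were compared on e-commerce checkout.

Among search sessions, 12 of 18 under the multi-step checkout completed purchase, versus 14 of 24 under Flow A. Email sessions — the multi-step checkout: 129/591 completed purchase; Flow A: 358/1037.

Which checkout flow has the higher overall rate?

Flow A

Search: the multi-step checkout 12/18 = 66.7%, Flow A 14/24 = 58.3% → the multi-step checkout
Email: the multi-step checkout 129/591 = 21.8%, Flow A 358/1037 = 34.5% → Flow A
Overall: the multi-step checkout 141/609 = 23.2%, Flow A 372/1061 = 35.1% → Flow A
(Neither sweeps every traffic group, but Flow A has the higher pooled rate.)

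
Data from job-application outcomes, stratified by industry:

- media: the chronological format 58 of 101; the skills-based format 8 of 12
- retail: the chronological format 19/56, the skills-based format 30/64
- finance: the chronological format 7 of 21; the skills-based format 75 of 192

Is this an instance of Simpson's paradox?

Media: the chronological format 58/101 = 57.4%, the skills-based format 8/12 = 66.7% → the skills-based format
Retail: the chronological format 19/56 = 33.9%, the skills-based format 30/64 = 46.9% → the skills-based format
Finance: the chronological format 7/21 = 33.3%, the skills-based format 75/192 = 39.1% → the skills-based format
Overall: the chronological format 84/178 = 47.2%, the skills-based format 113/268 = 42.2% → the chronological format
The skills-based format wins each industry group but the chronological format wins overall — the comparison reverses. The skills-based format's applications skew toward finance, which has a lower base rate.

Yes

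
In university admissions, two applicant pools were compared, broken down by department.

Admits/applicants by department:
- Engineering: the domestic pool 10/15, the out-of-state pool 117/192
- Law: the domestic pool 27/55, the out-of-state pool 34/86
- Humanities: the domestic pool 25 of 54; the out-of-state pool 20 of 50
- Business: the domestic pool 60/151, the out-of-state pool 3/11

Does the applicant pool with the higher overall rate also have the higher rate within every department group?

No

Engineering: the domestic pool 10/15 = 66.7%, the out-of-state pool 117/192 = 60.9% → the domestic pool
Law: the domestic pool 27/55 = 49.1%, the out-of-state pool 34/86 = 39.5% → the domestic pool
Humanities: the domestic pool 25/54 = 46.3%, the out-of-state pool 20/50 = 40.0% → the domestic pool
Business: the domestic pool 60/151 = 39.7%, the out-of-state pool 3/11 = 27.3% → the domestic pool
Overall: the domestic pool 122/275 = 44.4%, the out-of-state pool 174/339 = 51.3% → the out-of-state pool
The domestic pool wins each department group but the out-of-state pool wins overall — the comparison reverses. The domestic pool's applicants skew toward Business, which has a lower base rate.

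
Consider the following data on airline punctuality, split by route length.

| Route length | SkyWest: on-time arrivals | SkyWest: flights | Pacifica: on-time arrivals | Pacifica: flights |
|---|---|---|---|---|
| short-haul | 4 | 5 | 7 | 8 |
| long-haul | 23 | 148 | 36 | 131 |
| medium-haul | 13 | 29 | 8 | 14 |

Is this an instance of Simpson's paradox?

No

Short-haul: SkyWest 4/5 = 80.0%, Pacifica 7/8 = 87.5% → Pacifica
Long-haul: SkyWest 23/148 = 15.5%, Pacifica 36/131 = 27.5% → Pacifica
Medium-haul: SkyWest 13/29 = 44.8%, Pacifica 8/14 = 57.1% → Pacifica
Overall: SkyWest 40/182 = 22.0%, Pacifica 51/153 = 33.3% → Pacifica
Pacifica wins overall and in every route group — no reversal.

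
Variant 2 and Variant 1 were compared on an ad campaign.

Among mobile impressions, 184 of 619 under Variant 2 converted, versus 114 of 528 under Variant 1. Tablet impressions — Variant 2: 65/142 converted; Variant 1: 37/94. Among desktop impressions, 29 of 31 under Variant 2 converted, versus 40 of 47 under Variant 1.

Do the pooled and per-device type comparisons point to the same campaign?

Mobile: Variant 2 184/619 = 29.7%, Variant 1 114/528 = 21.6% → Variant 2
Tablet: Variant 2 65/142 = 45.8%, Variant 1 37/94 = 39.4% → Variant 2
Desktop: Variant 2 29/31 = 93.5%, Variant 1 40/47 = 85.1% → Variant 2
Overall: Variant 2 278/792 = 35.1%, Variant 1 191/669 = 28.6% → Variant 2
Variant 2 wins overall and in every device group — no reversal.

Yes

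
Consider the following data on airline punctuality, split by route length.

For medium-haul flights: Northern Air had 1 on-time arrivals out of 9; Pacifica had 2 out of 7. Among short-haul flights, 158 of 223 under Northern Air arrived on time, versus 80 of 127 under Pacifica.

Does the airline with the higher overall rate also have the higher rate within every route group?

Medium-haul: Northern Air 1/9 = 11.1%, Pacifica 2/7 = 28.6% → Pacifica
Short-haul: Northern Air 158/223 = 70.9%, Pacifica 80/127 = 63.0% → Northern Air
Overall: Northern Air 159/232 = 68.5%, Pacifica 82/134 = 61.2% → Northern Air
Neither sweeps: Northern Air wins 1 of 2 groups, Pacifica wins 1. Northern Air wins overall but not every group — no Simpson reversal.

No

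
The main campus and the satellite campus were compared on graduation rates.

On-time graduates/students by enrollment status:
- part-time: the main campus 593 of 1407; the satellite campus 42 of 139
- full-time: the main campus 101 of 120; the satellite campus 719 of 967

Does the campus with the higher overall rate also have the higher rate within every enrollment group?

Part-time: the main campus 593/1407 = 42.1%, the satellite campus 42/139 = 30.2% → the main campus
Full-time: the main campus 101/120 = 84.2%, the satellite campus 719/967 = 74.4% → the main campus
Overall: the main campus 694/1527 = 45.4%, the satellite campus 761/1106 = 68.8% → the satellite campus
The main campus wins each enrollment group but the satellite campus wins overall — the comparison reverses. The main campus's students skew toward part-time, which has a lower base rate.

No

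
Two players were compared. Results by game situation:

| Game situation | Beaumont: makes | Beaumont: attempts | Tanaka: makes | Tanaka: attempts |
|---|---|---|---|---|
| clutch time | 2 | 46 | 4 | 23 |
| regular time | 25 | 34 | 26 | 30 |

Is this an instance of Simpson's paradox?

Clutch time: Beaumont 2/46 = 4.3%, Tanaka 4/23 = 17.4% → Tanaka
Regular time: Beaumont 25/34 = 73.5%, Tanaka 26/30 = 86.7% → Tanaka
Overall: Beaumont 27/80 = 33.8%, Tanaka 30/53 = 56.6% → Tanaka
Tanaka wins overall and in every game group — no reversal.

No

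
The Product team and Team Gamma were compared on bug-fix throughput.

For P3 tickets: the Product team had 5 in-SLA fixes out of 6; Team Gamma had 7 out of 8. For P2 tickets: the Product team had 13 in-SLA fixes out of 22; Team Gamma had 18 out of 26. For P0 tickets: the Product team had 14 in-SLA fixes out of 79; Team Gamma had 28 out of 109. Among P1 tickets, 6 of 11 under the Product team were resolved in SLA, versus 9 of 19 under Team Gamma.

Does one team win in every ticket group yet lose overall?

No

P3: the Product team 5/6 = 83.3%, Team Gamma 7/8 = 87.5% → Team Gamma
P2: the Product team 13/22 = 59.1%, Team Gamma 18/26 = 69.2% → Team Gamma
P0: the Product team 14/79 = 17.7%, Team Gamma 28/109 = 25.7% → Team Gamma
P1: the Product team 6/11 = 54.5%, Team Gamma 9/19 = 47.4% → the Product team
Overall: the Product team 38/118 = 32.2%, Team Gamma 62/162 = 38.3% → Team Gamma
Neither sweeps: the Product team wins 1 of 4 groups, Team Gamma wins 3. Team Gamma wins overall but not every group — no Simpson reversal.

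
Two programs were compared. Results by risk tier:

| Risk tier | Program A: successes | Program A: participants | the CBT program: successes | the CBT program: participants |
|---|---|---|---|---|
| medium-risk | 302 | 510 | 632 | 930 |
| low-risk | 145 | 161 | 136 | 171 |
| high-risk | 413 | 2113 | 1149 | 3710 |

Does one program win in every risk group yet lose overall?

No

Medium-risk: Program A 302/510 = 59.2%, the CBT program 632/930 = 68.0% → the CBT program
Low-risk: Program A 145/161 = 90.1%, the CBT program 136/171 = 79.5% → Program A
High-risk: Program A 413/2113 = 19.5%, the CBT program 1149/3710 = 31.0% → the CBT program
Overall: Program A 860/2784 = 30.9%, the CBT program 1917/4811 = 39.8% → the CBT program
Neither sweeps: Program A wins 1 of 3 groups, the CBT program wins 2. The CBT program wins overall but not every group — no Simpson reversal.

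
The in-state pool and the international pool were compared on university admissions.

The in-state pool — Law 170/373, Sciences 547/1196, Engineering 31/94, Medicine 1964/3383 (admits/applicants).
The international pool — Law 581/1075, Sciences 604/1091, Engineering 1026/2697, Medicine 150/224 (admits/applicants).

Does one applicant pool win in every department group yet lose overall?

Law: the in-state pool 170/373 = 45.6%, the international pool 581/1075 = 54.0% → the international pool
Sciences: the in-state pool 547/1196 = 45.7%, the international pool 604/1091 = 55.4% → the international pool
Engineering: the in-state pool 31/94 = 33.0%, the international pool 1026/2697 = 38.0% → the international pool
Medicine: the in-state pool 1964/3383 = 58.1%, the international pool 150/224 = 67.0% → the international pool
Overall: the in-state pool 2712/5046 = 53.7%, the international pool 2361/5087 = 46.4% → the in-state pool
The international pool wins each department group but the in-state pool wins overall — the comparison reverses. The international pool's applicants skew toward Engineering, which has a lower base rate.

Yes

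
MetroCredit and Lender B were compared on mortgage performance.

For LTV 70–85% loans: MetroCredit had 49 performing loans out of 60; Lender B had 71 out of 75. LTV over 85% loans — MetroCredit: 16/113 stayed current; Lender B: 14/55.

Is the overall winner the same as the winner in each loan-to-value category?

LTV 70–85%: MetroCredit 49/60 = 81.7%, Lender B 71/75 = 94.7% → Lender B
LTV over 85%: MetroCredit 16/113 = 14.2%, Lender B 14/55 = 25.5% → Lender B
Overall: MetroCredit 65/173 = 37.6%, Lender B 85/130 = 65.4% → Lender B
Lender B wins overall and in every loan-to-value group — no reversal.

Yes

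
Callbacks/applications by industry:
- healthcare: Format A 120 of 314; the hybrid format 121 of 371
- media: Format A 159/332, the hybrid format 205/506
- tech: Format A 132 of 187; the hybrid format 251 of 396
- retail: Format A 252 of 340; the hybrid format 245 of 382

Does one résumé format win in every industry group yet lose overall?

Healthcare: Format A 120/314 = 38.2%, the hybrid format 121/371 = 32.6% → Format A
Media: Format A 159/332 = 47.9%, the hybrid format 205/506 = 40.5% → Format A
Tech: Format A 132/187 = 70.6%, the hybrid format 251/396 = 63.4% → Format A
Retail: Format A 252/340 = 74.1%, the hybrid format 245/382 = 64.1% → Format A
Overall: Format A 663/1173 = 56.5%, the hybrid format 822/1655 = 49.7% → Format A
Format A wins overall and in every industry group — no reversal.

No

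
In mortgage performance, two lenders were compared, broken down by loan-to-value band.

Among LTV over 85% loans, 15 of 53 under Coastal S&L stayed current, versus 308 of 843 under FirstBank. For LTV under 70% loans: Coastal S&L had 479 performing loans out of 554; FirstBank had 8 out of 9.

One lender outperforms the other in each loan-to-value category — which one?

FirstBank

LTV over 85%: Coastal S&L 15/53 = 28.3%, FirstBank 308/843 = 36.5% → FirstBank
LTV under 70%: Coastal S&L 479/554 = 86.5%, FirstBank 8/9 = 88.9% → FirstBank
FirstBank has the higher rate in both groups.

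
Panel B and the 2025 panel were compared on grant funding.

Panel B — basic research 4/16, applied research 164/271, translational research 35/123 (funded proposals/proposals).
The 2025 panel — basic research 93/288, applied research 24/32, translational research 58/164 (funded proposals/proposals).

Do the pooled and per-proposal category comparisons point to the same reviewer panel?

Basic research: Panel B 4/16 = 25.0%, the 2025 panel 93/288 = 32.3% → the 2025 panel
Applied research: Panel B 164/271 = 60.5%, the 2025 panel 24/32 = 75.0% → the 2025 panel
Translational research: Panel B 35/123 = 28.5%, the 2025 panel 58/164 = 35.4% → the 2025 panel
Overall: Panel B 203/410 = 49.5%, the 2025 panel 175/484 = 36.2% → Panel B
The 2025 panel wins each proposal group but Panel B wins overall — the comparison reverses. The 2025 panel's proposals skew toward basic research, which has a lower base rate.

No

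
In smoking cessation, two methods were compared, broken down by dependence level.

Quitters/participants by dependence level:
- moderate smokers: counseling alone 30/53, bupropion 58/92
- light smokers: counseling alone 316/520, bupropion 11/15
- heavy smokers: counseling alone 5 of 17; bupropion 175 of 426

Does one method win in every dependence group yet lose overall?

Yes

Moderate smokers: counseling alone 30/53 = 56.6%, bupropion 58/92 = 63.0% → bupropion
Light smokers: counseling alone 316/520 = 60.8%, bupropion 11/15 = 73.3% → bupropion
Heavy smokers: counseling alone 5/17 = 29.4%, bupropion 175/426 = 41.1% → bupropion
Overall: counseling alone 351/590 = 59.5%, bupropion 244/533 = 45.8% → counseling alone
Bupropion wins each dependence group but counseling alone wins overall — the comparison reverses. Bupropion's participants skew toward heavy smokers, which has a lower base rate.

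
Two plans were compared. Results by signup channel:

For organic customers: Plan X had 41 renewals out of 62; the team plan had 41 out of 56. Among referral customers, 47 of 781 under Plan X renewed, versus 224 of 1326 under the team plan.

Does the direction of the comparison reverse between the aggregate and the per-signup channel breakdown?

Organic: Plan X 41/62 = 66.1%, the team plan 41/56 = 73.2% → the team plan
Referral: Plan X 47/781 = 6.0%, the team plan 224/1326 = 16.9% → the team plan
Overall: Plan X 88/843 = 10.4%, the team plan 265/1382 = 19.2% → the team plan
The team plan wins overall and in every signup group — no reversal.

No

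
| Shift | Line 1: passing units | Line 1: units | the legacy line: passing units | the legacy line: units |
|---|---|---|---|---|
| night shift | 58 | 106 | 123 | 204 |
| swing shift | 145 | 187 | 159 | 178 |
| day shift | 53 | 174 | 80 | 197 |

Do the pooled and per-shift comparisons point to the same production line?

Night shift: Line 1 58/106 = 54.7%, the legacy line 123/204 = 60.3% → the legacy line
Swing shift: Line 1 145/187 = 77.5%, the legacy line 159/178 = 89.3% → the legacy line
Day shift: Line 1 53/174 = 30.5%, the legacy line 80/197 = 40.6% → the legacy line
Overall: Line 1 256/467 = 54.8%, the legacy line 362/579 = 62.5% → the legacy line
The legacy line wins overall and in every shift group — no reversal.

Yes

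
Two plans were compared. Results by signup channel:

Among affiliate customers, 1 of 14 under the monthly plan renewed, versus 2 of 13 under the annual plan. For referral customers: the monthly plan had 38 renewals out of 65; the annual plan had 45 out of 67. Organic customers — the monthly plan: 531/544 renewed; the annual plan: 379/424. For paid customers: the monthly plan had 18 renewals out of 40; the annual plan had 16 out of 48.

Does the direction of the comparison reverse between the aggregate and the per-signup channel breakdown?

No

Affiliate: the monthly plan 1/14 = 7.1%, the annual plan 2/13 = 15.4% → the annual plan
Referral: the monthly plan 38/65 = 58.5%, the annual plan 45/67 = 67.2% → the annual plan
Organic: the monthly plan 531/544 = 97.6%, the annual plan 379/424 = 89.4% → the monthly plan
Paid: the monthly plan 18/40 = 45.0%, the annual plan 16/48 = 33.3% → the monthly plan
Overall: the monthly plan 588/663 = 88.7%, the annual plan 442/552 = 80.1% → the monthly plan
Neither sweeps: the monthly plan wins 2 of 4 groups, the annual plan wins 2. The monthly plan wins overall but not every group — no Simpson reversal.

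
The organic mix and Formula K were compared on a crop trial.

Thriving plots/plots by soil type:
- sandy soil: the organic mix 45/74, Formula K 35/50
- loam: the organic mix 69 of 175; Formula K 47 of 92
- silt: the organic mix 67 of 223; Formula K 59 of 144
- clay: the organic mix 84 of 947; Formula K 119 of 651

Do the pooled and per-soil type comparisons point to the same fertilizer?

Sandy soil: the organic mix 45/74 = 60.8%, Formula K 35/50 = 70.0% → Formula K
Loam: the organic mix 69/175 = 39.4%, Formula K 47/92 = 51.1% → Formula K
Silt: the organic mix 67/223 = 30.0%, Formula K 59/144 = 41.0% → Formula K
Clay: the organic mix 84/947 = 8.9%, Formula K 119/651 = 18.3% → Formula K
Overall: the organic mix 265/1419 = 18.7%, Formula K 260/937 = 27.7% → Formula K
Formula K wins overall and in every soil group — no reversal.

Yes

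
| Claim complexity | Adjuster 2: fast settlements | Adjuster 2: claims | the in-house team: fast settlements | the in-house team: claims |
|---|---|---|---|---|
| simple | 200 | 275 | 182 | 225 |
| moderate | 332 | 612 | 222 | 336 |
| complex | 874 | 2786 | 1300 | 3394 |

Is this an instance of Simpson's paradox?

Simple: Adjuster 2 200/275 = 72.7%, the in-house team 182/225 = 80.9% → the in-house team
Moderate: Adjuster 2 332/612 = 54.2%, the in-house team 222/336 = 66.1% → the in-house team
Complex: Adjuster 2 874/2786 = 31.4%, the in-house team 1300/3394 = 38.3% → the in-house team
Overall: Adjuster 2 1406/3673 = 38.3%, the in-house team 1704/3955 = 43.1% → the in-house team
The in-house team wins overall and in every claim group — no reversal.

No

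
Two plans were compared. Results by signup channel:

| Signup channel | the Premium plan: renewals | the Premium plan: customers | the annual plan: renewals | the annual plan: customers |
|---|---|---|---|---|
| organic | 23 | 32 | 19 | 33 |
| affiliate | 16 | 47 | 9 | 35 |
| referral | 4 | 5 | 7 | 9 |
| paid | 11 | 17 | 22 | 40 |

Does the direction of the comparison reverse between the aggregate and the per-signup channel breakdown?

No

Organic: the Premium plan 23/32 = 71.9%, the annual plan 19/33 = 57.6% → the Premium plan
Affiliate: the Premium plan 16/47 = 34.0%, the annual plan 9/35 = 25.7% → the Premium plan
Referral: the Premium plan 4/5 = 80.0%, the annual plan 7/9 = 77.8% → the Premium plan
Paid: the Premium plan 11/17 = 64.7%, the annual plan 22/40 = 55.0% → the Premium plan
Overall: the Premium plan 54/101 = 53.5%, the annual plan 57/117 = 48.7% → the Premium plan
The Premium plan wins overall and in every signup group — no reversal.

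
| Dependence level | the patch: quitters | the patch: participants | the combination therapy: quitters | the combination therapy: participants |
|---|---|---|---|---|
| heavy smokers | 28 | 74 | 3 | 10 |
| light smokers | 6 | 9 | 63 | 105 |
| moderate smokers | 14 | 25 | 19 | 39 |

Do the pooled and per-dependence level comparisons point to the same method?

Heavy smokers: the patch 28/74 = 37.8%, the combination therapy 3/10 = 30.0% → the patch
Light smokers: the patch 6/9 = 66.7%, the combination therapy 63/105 = 60.0% → the patch
Moderate smokers: the patch 14/25 = 56.0%, the combination therapy 19/39 = 48.7% → the patch
Overall: the patch 48/108 = 44.4%, the combination therapy 85/154 = 55.2% → the combination therapy
The patch wins each dependence group but the combination therapy wins overall — the comparison reverses. The patch's participants skew toward heavy smokers, which has a lower base rate.

No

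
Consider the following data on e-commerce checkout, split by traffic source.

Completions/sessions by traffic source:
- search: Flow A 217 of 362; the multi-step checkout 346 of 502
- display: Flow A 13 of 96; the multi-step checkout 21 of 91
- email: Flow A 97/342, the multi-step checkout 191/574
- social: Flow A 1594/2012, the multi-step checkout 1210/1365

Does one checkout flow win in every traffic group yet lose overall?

No

Search: Flow A 217/362 = 59.9%, the multi-step checkout 346/502 = 68.9% → the multi-step checkout
Display: Flow A 13/96 = 13.5%, the multi-step checkout 21/91 = 23.1% → the multi-step checkout
Email: Flow A 97/342 = 28.4%, the multi-step checkout 191/574 = 33.3% → the multi-step checkout
Social: Flow A 1594/2012 = 79.2%, the multi-step checkout 1210/1365 = 88.6% → the multi-step checkout
Overall: Flow A 1921/2812 = 68.3%, the multi-step checkout 1768/2532 = 69.8% → the multi-step checkout
The multi-step checkout wins overall and in every traffic group — no reversal.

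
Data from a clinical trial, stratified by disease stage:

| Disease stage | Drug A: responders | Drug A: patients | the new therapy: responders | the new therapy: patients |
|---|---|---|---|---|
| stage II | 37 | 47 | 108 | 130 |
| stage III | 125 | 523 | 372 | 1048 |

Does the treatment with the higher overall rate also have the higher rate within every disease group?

Stage II: Drug A 37/47 = 78.7%, the new therapy 108/130 = 83.1% → the new therapy
Stage III: Drug A 125/523 = 23.9%, the new therapy 372/1048 = 35.5% → the new therapy
Overall: Drug A 162/570 = 28.4%, the new therapy 480/1178 = 40.7% → the new therapy
The new therapy wins overall and in every disease group — no reversal.

Yes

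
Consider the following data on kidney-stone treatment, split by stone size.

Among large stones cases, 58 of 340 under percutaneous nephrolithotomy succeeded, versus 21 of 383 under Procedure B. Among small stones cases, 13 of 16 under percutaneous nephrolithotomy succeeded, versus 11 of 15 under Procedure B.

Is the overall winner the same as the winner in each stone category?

Large stones: percutaneous nephrolithotomy 58/340 = 17.1%, Procedure B 21/383 = 5.5% → percutaneous nephrolithotomy
Small stones: percutaneous nephrolithotomy 13/16 = 81.2%, Procedure B 11/15 = 73.3% → percutaneous nephrolithotomy
Overall: percutaneous nephrolithotomy 71/356 = 19.9%, Procedure B 32/398 = 8.0% → percutaneous nephrolithotomy
Percutaneous nephrolithotomy wins overall and in every stone group — no reversal.

Yes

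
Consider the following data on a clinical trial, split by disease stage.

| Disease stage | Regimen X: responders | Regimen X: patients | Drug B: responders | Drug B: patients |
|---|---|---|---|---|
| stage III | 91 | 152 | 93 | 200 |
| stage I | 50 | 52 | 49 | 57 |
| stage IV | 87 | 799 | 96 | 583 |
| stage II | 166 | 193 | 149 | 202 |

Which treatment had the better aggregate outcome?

Drug B

Stage III: Regimen X 91/152 = 59.9%, Drug B 93/200 = 46.5% → Regimen X
Stage I: Regimen X 50/52 = 96.2%, Drug B 49/57 = 86.0% → Regimen X
Stage IV: Regimen X 87/799 = 10.9%, Drug B 96/583 = 16.5% → Drug B
Stage II: Regimen X 166/193 = 86.0%, Drug B 149/202 = 73.8% → Regimen X
Overall: Regimen X 394/1196 = 32.9%, Drug B 387/1042 = 37.1% → Drug B
(Neither sweeps every disease group, but Drug B has the higher pooled rate.)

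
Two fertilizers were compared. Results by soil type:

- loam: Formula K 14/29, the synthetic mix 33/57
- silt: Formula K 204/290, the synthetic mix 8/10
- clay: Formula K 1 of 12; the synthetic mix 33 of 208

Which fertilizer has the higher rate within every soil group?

Loam: Formula K 14/29 = 48.3%, the synthetic mix 33/57 = 57.9% → the synthetic mix
Silt: Formula K 204/290 = 70.3%, the synthetic mix 8/10 = 80.0% → the synthetic mix
Clay: Formula K 1/12 = 8.3%, the synthetic mix 33/208 = 15.9% → the synthetic mix
The synthetic mix has the higher rate in all 3 groups.

the synthetic mix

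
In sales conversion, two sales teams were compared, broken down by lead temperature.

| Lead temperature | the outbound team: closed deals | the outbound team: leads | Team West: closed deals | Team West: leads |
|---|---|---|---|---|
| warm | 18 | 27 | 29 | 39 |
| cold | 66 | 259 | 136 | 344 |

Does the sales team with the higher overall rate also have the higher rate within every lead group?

Warm: the outbound team 18/27 = 66.7%, Team West 29/39 = 74.4% → Team West
Cold: the outbound team 66/259 = 25.5%, Team West 136/344 = 39.5% → Team West
Overall: the outbound team 84/286 = 29.4%, Team West 165/383 = 43.1% → Team West
Team West wins overall and in every lead group — no reversal.

Yes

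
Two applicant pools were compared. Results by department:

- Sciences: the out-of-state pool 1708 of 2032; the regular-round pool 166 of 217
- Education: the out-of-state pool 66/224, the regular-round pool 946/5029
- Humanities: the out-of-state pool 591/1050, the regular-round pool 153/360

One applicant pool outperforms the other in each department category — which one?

Sciences: the out-of-state pool 1708/2032 = 84.1%, the regular-round pool 166/217 = 76.5% → the out-of-state pool
Education: the out-of-state pool 66/224 = 29.5%, the regular-round pool 946/5029 = 18.8% → the out-of-state pool
Humanities: the out-of-state pool 591/1050 = 56.3%, the regular-round pool 153/360 = 42.5% → the out-of-state pool
The out-of-state pool has the higher rate in all 3 groups.

the out-of-state pool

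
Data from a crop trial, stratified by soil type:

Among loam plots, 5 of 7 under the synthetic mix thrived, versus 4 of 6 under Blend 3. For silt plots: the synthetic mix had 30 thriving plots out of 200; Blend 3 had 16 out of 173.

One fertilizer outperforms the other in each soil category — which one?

the synthetic mix

Loam: the synthetic mix 5/7 = 71.4%, Blend 3 4/6 = 66.7% → the synthetic mix
Silt: the synthetic mix 30/200 = 15.0%, Blend 3 16/173 = 9.2% → the synthetic mix
The synthetic mix has the higher rate in both groups.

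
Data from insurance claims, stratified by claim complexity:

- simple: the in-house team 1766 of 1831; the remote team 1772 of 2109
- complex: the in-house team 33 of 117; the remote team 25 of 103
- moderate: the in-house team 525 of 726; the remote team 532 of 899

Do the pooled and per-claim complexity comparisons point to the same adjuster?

Yes

Simple: the in-house team 1766/1831 = 96.5%, the remote team 1772/2109 = 84.0% → the in-house team
Complex: the in-house team 33/117 = 28.2%, the remote team 25/103 = 24.3% → the in-house team
Moderate: the in-house team 525/726 = 72.3%, the remote team 532/899 = 59.2% → the in-house team
Overall: the in-house team 2324/2674 = 86.9%, the remote team 2329/3111 = 74.9% → the in-house team
The in-house team wins overall and in every claim group — no reversal.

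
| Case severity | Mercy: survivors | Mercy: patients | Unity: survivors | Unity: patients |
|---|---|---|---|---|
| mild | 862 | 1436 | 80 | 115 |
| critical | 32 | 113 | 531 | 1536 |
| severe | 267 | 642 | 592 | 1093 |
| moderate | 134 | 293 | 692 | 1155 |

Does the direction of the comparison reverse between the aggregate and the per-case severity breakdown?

Mild: Mercy 862/1436 = 60.0%, Unity 80/115 = 69.6% → Unity
Critical: Mercy 32/113 = 28.3%, Unity 531/1536 = 34.6% → Unity
Severe: Mercy 267/642 = 41.6%, Unity 592/1093 = 54.2% → Unity
Moderate: Mercy 134/293 = 45.7%, Unity 692/1155 = 59.9% → Unity
Overall: Mercy 1295/2484 = 52.1%, Unity 1895/3899 = 48.6% → Mercy
Unity wins each case group but Mercy wins overall — the comparison reverses. Unity's patients skew toward critical, which has a lower base rate.

Yes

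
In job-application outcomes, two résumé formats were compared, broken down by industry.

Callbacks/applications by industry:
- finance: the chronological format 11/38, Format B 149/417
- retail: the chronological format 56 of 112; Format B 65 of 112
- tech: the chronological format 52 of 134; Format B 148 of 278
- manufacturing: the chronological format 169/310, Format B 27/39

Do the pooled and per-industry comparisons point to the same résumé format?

Finance: the chronological format 11/38 = 28.9%, Format B 149/417 = 35.7% → Format B
Retail: the chronological format 56/112 = 50.0%, Format B 65/112 = 58.0% → Format B
Tech: the chronological format 52/134 = 38.8%, Format B 148/278 = 53.2% → Format B
Manufacturing: the chronological format 169/310 = 54.5%, Format B 27/39 = 69.2% → Format B
Overall: the chronological format 288/594 = 48.5%, Format B 389/846 = 46.0% → the chronological format
Format B wins each industry group but the chronological format wins overall — the comparison reverses. Format B's applications skew toward finance, which has a lower base rate.

No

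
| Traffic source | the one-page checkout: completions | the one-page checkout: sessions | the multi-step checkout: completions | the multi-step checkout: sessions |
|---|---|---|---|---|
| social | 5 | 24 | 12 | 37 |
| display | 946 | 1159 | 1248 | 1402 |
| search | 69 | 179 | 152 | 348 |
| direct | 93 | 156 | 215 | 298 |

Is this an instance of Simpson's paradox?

No

Social: the one-page checkout 5/24 = 20.8%, the multi-step checkout 12/37 = 32.4% → the multi-step checkout
Display: the one-page checkout 946/1159 = 81.6%, the multi-step checkout 1248/1402 = 89.0% → the multi-step checkout
Search: the one-page checkout 69/179 = 38.5%, the multi-step checkout 152/348 = 43.7% → the multi-step checkout
Direct: the one-page checkout 93/156 = 59.6%, the multi-step checkout 215/298 = 72.1% → the multi-step checkout
Overall: the one-page checkout 1113/1518 = 73.3%, the multi-step checkout 1627/2085 = 78.0% → the multi-step checkout
The multi-step checkout wins overall and in every traffic group — no reversal.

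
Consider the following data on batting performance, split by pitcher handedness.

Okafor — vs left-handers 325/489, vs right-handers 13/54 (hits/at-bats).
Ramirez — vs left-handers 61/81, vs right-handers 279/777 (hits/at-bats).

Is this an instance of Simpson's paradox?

Yes

Vs left-handers: Okafor 325/489 = 66.5%, Ramirez 61/81 = 75.3% → Ramirez
Vs right-handers: Okafor 13/54 = 24.1%, Ramirez 279/777 = 35.9% → Ramirez
Overall: Okafor 338/543 = 62.2%, Ramirez 340/858 = 39.6% → Okafor
Ramirez wins each pitcher group but Okafor wins overall — the comparison reverses. Ramirez's at-bats skew toward vs right-handers, which has a lower base rate.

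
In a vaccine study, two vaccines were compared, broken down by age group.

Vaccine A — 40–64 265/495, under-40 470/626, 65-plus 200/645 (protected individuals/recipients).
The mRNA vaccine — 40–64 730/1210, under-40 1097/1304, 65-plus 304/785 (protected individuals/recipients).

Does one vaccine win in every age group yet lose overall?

40–64: Vaccine A 265/495 = 53.5%, the mRNA vaccine 730/1210 = 60.3% → the mRNA vaccine
Under-40: Vaccine A 470/626 = 75.1%, the mRNA vaccine 1097/1304 = 84.1% → the mRNA vaccine
65-plus: Vaccine A 200/645 = 31.0%, the mRNA vaccine 304/785 = 38.7% → the mRNA vaccine
Overall: Vaccine A 935/1766 = 52.9%, the mRNA vaccine 2131/3299 = 64.6% → the mRNA vaccine
The mRNA vaccine wins overall and in every age group — no reversal.

No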